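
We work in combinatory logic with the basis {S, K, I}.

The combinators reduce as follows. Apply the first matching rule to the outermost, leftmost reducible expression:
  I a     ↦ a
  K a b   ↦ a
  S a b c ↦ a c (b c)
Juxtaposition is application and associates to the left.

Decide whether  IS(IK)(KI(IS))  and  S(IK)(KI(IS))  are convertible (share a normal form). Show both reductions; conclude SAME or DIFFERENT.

Term A:
  start: IS(IK)(KI(IS))
  →1  S(IK)(KI(IS))
  →2  SK(KI(IS))
  →3  SKI

Term B:
  start: S(IK)(KI(IS))
  →1  SK(KI(IS))
  →2  SKI

Answer: SAME — A ⇓ SKI, B ⇓ SKI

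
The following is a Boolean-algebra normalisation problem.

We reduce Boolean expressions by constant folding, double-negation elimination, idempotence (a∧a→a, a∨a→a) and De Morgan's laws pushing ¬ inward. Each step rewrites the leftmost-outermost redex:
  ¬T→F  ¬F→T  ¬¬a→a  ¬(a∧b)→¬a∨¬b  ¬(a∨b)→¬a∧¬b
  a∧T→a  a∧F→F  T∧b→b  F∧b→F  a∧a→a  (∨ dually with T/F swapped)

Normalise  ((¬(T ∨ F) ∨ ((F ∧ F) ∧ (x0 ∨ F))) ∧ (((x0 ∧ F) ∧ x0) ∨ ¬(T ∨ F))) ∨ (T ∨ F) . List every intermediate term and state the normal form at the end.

  start: ((¬(T ∨ F) ∨ ((F ∧ F) ∧ (x0 ∨ F))) ∧ (((x0 ∧ F) ∧ x0) ∨ ¬(T ∨ F))) ∨ (T ∨ F)
  [1] (((¬T ∧ ¬F) ∨ ((F ∧ F) ∧ (x0 ∨ F))) ∧ (((x0 ∧ F) ∧ x0) ∨ ¬(T ∨ F))) ∨ (T ∨ F)
  [2] (((F ∧ ¬F) ∨ ((F ∧ F) ∧ (x0 ∨ F))) ∧ (((x0 ∧ F) ∧ x0) ∨ ¬(T ∨ F))) ∨ (T ∨ F)
  [3] ((F ∨ ((F ∧ F) ∧ (x0 ∨ F))) ∧ (((x0 ∧ F) ∧ x0) ∨ ¬(T ∨ F))) ∨ (T ∨ F)
  [4] (((F ∧ F) ∧ (x0 ∨ F)) ∧ (((x0 ∧ F) ∧ x0) ∨ ¬(T ∨ F))) ∨ (T ∨ F)
  [5] ((F ∧ (x0 ∨ F)) ∧ (((x0 ∧ F) ∧ x0) ∨ ¬(T ∨ F))) ∨ (T ∨ F)
  [6] (F ∧ (((x0 ∧ F) ∧ x0) ∨ ¬(T ∨ F))) ∨ (T ∨ F)
  [7] F ∨ (T ∨ F)
  [8] T ∨ F
  [9] T

Answer: normal form = T  (in 9 steps)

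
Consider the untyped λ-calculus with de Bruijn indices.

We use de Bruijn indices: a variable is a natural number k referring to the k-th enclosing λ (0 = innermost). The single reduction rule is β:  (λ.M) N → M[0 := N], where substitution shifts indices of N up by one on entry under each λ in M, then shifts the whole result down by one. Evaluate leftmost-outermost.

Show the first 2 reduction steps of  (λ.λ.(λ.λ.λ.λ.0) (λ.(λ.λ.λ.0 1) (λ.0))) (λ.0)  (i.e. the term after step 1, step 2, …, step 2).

Answer: after 2 steps: λ.λ.λ.λ.0

Derivation:
  start: (λ.λ.(λ.λ.λ.λ.0) (λ.(λ.λ.λ.0 1) (λ.0))) (λ.0)
  →1  λ.(λ.λ.λ.λ.0) (λ.(λ.λ.λ.0 1) (λ.0))
  →2  λ.λ.λ.λ.0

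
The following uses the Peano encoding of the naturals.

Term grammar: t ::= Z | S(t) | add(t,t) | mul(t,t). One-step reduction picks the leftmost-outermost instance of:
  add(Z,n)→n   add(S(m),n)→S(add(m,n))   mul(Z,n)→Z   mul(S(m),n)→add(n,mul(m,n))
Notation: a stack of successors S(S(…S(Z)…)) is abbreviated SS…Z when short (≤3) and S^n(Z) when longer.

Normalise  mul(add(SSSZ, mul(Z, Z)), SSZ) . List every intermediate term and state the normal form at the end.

  start: mul(add(SSSZ, mul(Z, Z)), SSZ)
  step 1: mul(S(add(SSZ, mul(Z, Z))), SSZ)
  step 2: add(SSZ, mul(add(SSZ, mul(Z, Z)), SSZ))
  step 3: S(add(SZ, mul(add(SSZ, mul(Z, Z)), SSZ)))
  step 4: S(S(add(Z, mul(add(SSZ, mul(Z, Z)), SSZ))))
  step 5: S(S(mul(add(SSZ, mul(Z, Z)), SSZ)))
  step 6: S(S(mul(S(add(SZ, mul(Z, Z))), SSZ)))
  step 7: S(S(add(SSZ, mul(add(SZ, mul(Z, Z)), SSZ))))
  step 8: S(S(S(add(SZ, mul(add(SZ, mul(Z, Z)), SSZ)))))
  step 9: S(S(S(S(add(Z, mul(add(SZ, mul(Z, Z)), SSZ))))))
  step 10: S(S(S(S(mul(add(SZ, mul(Z, Z)), SSZ)))))
  step 11: S(S(S(S(mul(S(add(Z, mul(Z, Z))), SSZ)))))
  step 12: S(S(S(S(add(SSZ, mul(add(Z, mul(Z, Z)), SSZ))))))
  step 13: S(S(S(S(S(add(SZ, mul(add(Z, mul(Z, Z)), SSZ)))))))
  step 14: S(S(S(S(S(S(add(Z, mul(add(Z, mul(Z, Z)), SSZ))))))))
  step 15: S(S(S(S(S(S(mul(add(Z, mul(Z, Z)), SSZ)))))))
  step 16: S(S(S(S(S(S(mul(mul(Z, Z), SSZ)))))))
  step 17: S(S(S(S(S(S(mul(Z, SSZ)))))))
  step 18: S^6(Z)

Answer: normal form = S^6(Z)  (in 18 steps)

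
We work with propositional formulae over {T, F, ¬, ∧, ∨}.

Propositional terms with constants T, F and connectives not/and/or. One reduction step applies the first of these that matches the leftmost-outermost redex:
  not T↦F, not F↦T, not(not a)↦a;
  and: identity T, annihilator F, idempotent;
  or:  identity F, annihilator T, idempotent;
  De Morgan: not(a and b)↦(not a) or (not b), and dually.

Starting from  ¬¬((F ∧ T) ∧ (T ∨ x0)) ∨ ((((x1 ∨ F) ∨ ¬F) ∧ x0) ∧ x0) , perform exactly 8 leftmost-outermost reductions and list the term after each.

Answer: after 8 steps: x0 ∧ x0

Derivation:
  start: ¬¬((F ∧ T) ∧ (T ∨ x0)) ∨ ((((x1 ∨ F) ∨ ¬F) ∧ x0) ∧ x0)
  step 1: ((F ∧ T) ∧ (T ∨ x0)) ∨ ((((x1 ∨ F) ∨ ¬F) ∧ x0) ∧ x0)
  step 2: (F ∧ (T ∨ x0)) ∨ ((((x1 ∨ F) ∨ ¬F) ∧ x0) ∧ x0)
  step 3: F ∨ ((((x1 ∨ F) ∨ ¬F) ∧ x0) ∧ x0)
  step 4: (((x1 ∨ F) ∨ ¬F) ∧ x0) ∧ x0
  step 5: ((x1 ∨ ¬F) ∧ x0) ∧ x0
  step 6: ((x1 ∨ T) ∧ x0) ∧ x0
  step 7: (T ∧ x0) ∧ x0
  step 8: x0 ∧ x0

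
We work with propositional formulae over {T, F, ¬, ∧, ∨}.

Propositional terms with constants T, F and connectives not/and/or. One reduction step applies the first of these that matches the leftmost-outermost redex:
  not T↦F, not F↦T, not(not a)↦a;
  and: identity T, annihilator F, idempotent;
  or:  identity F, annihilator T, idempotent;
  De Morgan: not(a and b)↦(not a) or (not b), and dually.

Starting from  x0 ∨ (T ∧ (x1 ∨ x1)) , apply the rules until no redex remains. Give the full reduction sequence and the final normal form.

  start: x0 ∨ (T ∧ (x1 ∨ x1))
  →1  x0 ∨ (x1 ∨ x1)
  →2  x0 ∨ x1

Answer: normal form = x0 ∨ x1  (in 2 steps)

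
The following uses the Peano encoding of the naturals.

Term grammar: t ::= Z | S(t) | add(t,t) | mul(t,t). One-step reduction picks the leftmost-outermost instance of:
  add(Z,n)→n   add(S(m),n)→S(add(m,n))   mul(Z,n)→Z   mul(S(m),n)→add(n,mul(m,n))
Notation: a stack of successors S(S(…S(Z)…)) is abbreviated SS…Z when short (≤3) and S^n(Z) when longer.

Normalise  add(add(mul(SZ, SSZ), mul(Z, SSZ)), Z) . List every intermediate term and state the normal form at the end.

  start: add(add(mul(SZ, SSZ), mul(Z, SSZ)), Z)
  [1] add(add(add(SSZ, mul(Z, SSZ)), mul(Z, SSZ)), Z)
  [2] add(add(S(add(SZ, mul(Z, SSZ))), mul(Z, SSZ)), Z)
  [3] add(S(add(add(SZ, mul(Z, SSZ)), mul(Z, SSZ))), Z)
  [4] S(add(add(add(SZ, mul(Z, SSZ)), mul(Z, SSZ)), Z))
  [5] S(add(add(S(add(Z, mul(Z, SSZ))), mul(Z, SSZ)), Z))
  [6] S(add(S(add(add(Z, mul(Z, SSZ)), mul(Z, SSZ))), Z))
  [7] S(S(add(add(add(Z, mul(Z, SSZ)), mul(Z, SSZ)), Z)))
  [8] S(S(add(add(mul(Z, SSZ), mul(Z, SSZ)), Z)))
  [9] S(S(add(add(Z, mul(Z, SSZ)), Z)))
  [10] S(S(add(mul(Z, SSZ), Z)))
  [11] S(S(add(Z, Z)))
  [12] SSZ

Answer: normal form = SSZ  (in 12 steps)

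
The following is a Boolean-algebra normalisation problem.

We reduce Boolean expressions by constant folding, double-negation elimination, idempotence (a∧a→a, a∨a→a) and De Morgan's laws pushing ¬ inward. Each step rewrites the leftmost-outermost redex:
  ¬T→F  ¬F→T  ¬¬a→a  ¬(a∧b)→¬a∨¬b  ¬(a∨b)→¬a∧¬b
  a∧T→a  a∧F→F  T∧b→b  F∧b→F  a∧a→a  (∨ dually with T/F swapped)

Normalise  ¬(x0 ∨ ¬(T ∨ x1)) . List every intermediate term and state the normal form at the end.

Answer: normal form = ¬x0  (in 4 steps)

Derivation:
  start: ¬(x0 ∨ ¬(T ∨ x1))
  →1  ¬x0 ∧ ¬¬(T ∨ x1)
  →2  ¬x0 ∧ (T ∨ x1)
  →3  ¬x0 ∧ T
  →4  ¬x0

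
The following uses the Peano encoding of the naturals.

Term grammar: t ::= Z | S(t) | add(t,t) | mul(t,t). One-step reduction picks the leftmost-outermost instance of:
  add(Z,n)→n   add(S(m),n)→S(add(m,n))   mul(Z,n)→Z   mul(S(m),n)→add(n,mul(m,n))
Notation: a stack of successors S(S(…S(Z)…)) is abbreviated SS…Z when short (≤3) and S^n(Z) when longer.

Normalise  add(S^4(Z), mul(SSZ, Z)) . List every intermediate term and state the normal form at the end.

  start: add(S^4(Z), mul(SSZ, Z))
  [1] S(add(SSSZ, mul(SSZ, Z)))
  [2] S(S(add(SSZ, mul(SSZ, Z))))
  [3] S(S(S(add(SZ, mul(SSZ, Z)))))
  [4] S(S(S(S(add(Z, mul(SSZ, Z))))))
  [5] S(S(S(S(mul(SSZ, Z)))))
  [6] S(S(S(S(add(Z, mul(SZ, Z))))))
  [7] S(S(S(S(mul(SZ, Z)))))
  [8] S(S(S(S(add(Z, mul(Z, Z))))))
  [9] S(S(S(S(mul(Z, Z)))))
  [10] S^4(Z)

Answer: normal form = S^4(Z)  (in 10 steps)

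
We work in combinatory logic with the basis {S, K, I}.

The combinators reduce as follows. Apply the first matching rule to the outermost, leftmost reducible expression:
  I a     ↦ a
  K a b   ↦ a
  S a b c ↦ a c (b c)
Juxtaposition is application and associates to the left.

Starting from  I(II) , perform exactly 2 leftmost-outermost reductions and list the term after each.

  start: I(II)
  step 1: II
  step 2: I

Answer: after 2 steps: I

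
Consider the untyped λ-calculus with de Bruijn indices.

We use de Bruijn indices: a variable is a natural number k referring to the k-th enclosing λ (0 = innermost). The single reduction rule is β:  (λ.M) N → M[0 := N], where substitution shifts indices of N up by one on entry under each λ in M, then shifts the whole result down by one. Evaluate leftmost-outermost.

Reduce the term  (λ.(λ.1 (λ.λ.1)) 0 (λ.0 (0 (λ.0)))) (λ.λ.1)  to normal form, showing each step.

Answer: normal form = λ.λ.1  (in 4 steps)

Working:
  start: (λ.(λ.1 (λ.λ.1)) 0 (λ.0 (0 (λ.0)))) (λ.λ.1)
  step 1: (λ.(λ.λ.1) (λ.λ.1)) (λ.λ.1) (λ.0 (0 (λ.0)))
  step 2: (λ.λ.1) (λ.λ.1) (λ.0 (0 (λ.0)))
  step 3: (λ.λ.λ.1) (λ.0 (0 (λ.0)))
  step 4: λ.λ.1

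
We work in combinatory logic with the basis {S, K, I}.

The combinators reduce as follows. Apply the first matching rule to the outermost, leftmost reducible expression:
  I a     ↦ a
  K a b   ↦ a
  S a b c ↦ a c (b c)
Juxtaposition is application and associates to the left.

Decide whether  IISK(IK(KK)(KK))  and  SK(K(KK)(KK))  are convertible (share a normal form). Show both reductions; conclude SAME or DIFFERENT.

Answer: SAME — A ⇓ SK(KK), B ⇓ SK(KK)

Reduction:
Term A:
  start: IISK(IK(KK)(KK))
  [1] ISK(IK(KK)(KK))
  [2] SK(IK(KK)(KK))
  [3] SK(K(KK)(KK))
  [4] SK(KK)

Term B:
  start: SK(K(KK)(KK))
  [1] SK(KK)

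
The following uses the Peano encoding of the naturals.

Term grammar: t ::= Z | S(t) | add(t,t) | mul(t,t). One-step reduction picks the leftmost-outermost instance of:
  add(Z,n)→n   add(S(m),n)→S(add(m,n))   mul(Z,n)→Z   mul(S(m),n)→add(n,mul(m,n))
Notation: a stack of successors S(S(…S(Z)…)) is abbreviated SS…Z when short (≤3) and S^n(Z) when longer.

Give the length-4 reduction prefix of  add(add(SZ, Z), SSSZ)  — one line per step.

Answer: after 4 steps: S^4(Z)

Reduction:
  start: add(add(SZ, Z), SSSZ)
  [1] add(S(add(Z, Z)), SSSZ)
  [2] S(add(add(Z, Z), SSSZ))
  [3] S(add(Z, SSSZ))
  [4] S^4(Z)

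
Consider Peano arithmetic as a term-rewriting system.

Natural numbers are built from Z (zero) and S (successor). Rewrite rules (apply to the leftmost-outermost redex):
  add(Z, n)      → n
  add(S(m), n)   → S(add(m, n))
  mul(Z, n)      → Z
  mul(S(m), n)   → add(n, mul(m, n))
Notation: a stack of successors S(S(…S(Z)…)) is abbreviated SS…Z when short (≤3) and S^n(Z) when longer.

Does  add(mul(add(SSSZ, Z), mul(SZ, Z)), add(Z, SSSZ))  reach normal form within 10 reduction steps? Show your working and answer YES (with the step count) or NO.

Answer: NO — after 10 steps the term is add(add(mul(Z, Z), mul(add(SZ, Z), mul(SZ, Z))), add(Z, SSSZ)), not yet normal

Working:
  start: add(mul(add(SSSZ, Z), mul(SZ, Z)), add(Z, SSSZ))
  →1  add(mul(S(add(SSZ, Z)), mul(SZ, Z)), add(Z, SSSZ))
  →2  add(add(mul(SZ, Z), mul(add(SSZ, Z), mul(SZ, Z))), add(Z, SSSZ))
  →3  add(add(add(Z, mul(Z, Z)), mul(add(SSZ, Z), mul(SZ, Z))), add(Z, SSSZ))
  →4  add(add(mul(Z, Z), mul(add(SSZ, Z), mul(SZ, Z))), add(Z, SSSZ))
  →5  add(add(Z, mul(add(SSZ, Z), mul(SZ, Z))), add(Z, SSSZ))
  →6  add(mul(add(SSZ, Z), mul(SZ, Z)), add(Z, SSSZ))
  →7  add(mul(S(add(SZ, Z)), mul(SZ, Z)), add(Z, SSSZ))
  →8  add(add(mul(SZ, Z), mul(add(SZ, Z), mul(SZ, Z))), add(Z, SSSZ))
  →9  add(add(add(Z, mul(Z, Z)), mul(add(SZ, Z), mul(SZ, Z))), add(Z, SSSZ))
  →10  add(add(mul(Z, Z), mul(add(SZ, Z), mul(SZ, Z))), add(Z, SSSZ))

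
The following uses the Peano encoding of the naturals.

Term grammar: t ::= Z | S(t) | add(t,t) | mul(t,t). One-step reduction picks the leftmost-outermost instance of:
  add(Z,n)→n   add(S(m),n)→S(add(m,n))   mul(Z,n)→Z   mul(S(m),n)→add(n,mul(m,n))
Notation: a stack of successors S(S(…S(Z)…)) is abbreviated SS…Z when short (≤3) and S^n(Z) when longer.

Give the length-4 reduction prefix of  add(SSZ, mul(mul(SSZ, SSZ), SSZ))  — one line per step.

Answer: after 4 steps: S(S(mul(add(SSZ, mul(SZ, SSZ)), SSZ)))

Derivation:
  start: add(SSZ, mul(mul(SSZ, SSZ), SSZ))
  [1] S(add(SZ, mul(mul(SSZ, SSZ), SSZ)))
  [2] S(S(add(Z, mul(mul(SSZ, SSZ), SSZ))))
  [3] S(S(mul(mul(SSZ, SSZ), SSZ)))
  [4] S(S(mul(add(SSZ, mul(SZ, SSZ)), SSZ)))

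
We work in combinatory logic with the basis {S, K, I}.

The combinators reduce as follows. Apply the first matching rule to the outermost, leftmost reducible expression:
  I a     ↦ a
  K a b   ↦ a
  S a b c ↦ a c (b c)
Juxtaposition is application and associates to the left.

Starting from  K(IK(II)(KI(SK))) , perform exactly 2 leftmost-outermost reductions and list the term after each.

Answer: after 2 steps: K(II)

Reduction:
  start: K(IK(II)(KI(SK)))
  [1] K(K(II)(KI(SK)))
  [2] K(II)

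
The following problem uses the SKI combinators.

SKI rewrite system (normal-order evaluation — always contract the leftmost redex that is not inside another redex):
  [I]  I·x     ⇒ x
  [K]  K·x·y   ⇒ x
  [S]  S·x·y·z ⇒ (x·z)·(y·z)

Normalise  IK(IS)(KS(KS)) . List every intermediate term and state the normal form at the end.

  start: IK(IS)(KS(KS))
  [1] K(IS)(KS(KS))
  [2] IS
  [3] S

Answer: normal form = S  (in 3 steps)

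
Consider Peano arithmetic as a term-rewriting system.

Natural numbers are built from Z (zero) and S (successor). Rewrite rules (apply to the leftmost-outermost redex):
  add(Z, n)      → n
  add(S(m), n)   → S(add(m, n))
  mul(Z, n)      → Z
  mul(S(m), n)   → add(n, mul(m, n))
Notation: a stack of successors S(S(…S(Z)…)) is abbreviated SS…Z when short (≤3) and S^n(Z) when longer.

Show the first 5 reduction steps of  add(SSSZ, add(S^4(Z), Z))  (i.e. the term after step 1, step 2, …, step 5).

  start: add(SSSZ, add(S^4(Z), Z))
  [1] S(add(SSZ, add(S^4(Z), Z)))
  [2] S(S(add(SZ, add(S^4(Z), Z))))
  [3] S(S(S(add(Z, add(S^4(Z), Z)))))
  [4] S(S(S(add(S^4(Z), Z))))
  [5] S(S(S(S(add(SSSZ, Z)))))

Answer: after 5 steps: S(S(S(S(add(SSSZ, Z)))))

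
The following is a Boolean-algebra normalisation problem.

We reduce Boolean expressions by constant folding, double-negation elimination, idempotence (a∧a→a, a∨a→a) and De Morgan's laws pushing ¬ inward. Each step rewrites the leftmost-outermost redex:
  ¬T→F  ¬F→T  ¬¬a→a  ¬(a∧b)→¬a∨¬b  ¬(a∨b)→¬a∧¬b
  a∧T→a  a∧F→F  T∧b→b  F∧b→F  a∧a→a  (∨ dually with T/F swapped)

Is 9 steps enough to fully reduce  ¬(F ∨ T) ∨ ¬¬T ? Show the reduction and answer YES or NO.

  start: ¬(F ∨ T) ∨ ¬¬T
  [1] (¬F ∧ ¬T) ∨ ¬¬T
  [2] (T ∧ ¬T) ∨ ¬¬T
  [3] ¬T ∨ ¬¬T
  [4] F ∨ ¬¬T
  [5] ¬¬T
  [6] T

Answer: YES — reaches normal form T in 6 ≤ 9 steps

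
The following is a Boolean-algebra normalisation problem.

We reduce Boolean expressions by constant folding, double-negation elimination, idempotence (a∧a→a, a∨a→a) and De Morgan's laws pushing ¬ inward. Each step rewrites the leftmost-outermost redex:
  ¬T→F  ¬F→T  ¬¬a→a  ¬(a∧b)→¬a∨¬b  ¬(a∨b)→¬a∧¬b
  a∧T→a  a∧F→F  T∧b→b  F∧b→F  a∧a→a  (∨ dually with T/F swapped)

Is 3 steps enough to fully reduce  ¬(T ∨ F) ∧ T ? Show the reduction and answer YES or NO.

Answer: NO — after 3 steps the term is F ∧ ¬F, not yet normal

Reduction:
  start: ¬(T ∨ F) ∧ T
  [1] ¬(T ∨ F)
  [2] ¬T ∧ ¬F
  [3] F ∧ ¬F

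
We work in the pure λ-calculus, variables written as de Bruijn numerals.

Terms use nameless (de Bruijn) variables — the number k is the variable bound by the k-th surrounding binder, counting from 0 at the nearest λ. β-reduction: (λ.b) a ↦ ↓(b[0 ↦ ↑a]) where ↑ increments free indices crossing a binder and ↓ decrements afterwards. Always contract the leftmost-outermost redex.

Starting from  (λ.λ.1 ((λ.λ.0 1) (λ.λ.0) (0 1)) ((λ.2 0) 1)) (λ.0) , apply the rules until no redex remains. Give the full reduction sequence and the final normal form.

  start: (λ.λ.1 ((λ.λ.0 1) (λ.λ.0) (0 1)) ((λ.2 0) 1)) (λ.0)
  step 1: λ.(λ.0) ((λ.λ.0 1) (λ.λ.0) (0 (λ.0))) ((λ.(λ.0) 0) (λ.0))
  step 2: λ.(λ.λ.0 1) (λ.λ.0) (0 (λ.0)) ((λ.(λ.0) 0) (λ.0))
  step 3: λ.(λ.0 (λ.λ.0)) (0 (λ.0)) ((λ.(λ.0) 0) (λ.0))
  step 4: λ.0 (λ.0) (λ.λ.0) ((λ.(λ.0) 0) (λ.0))
  step 5: λ.0 (λ.0) (λ.λ.0) ((λ.0) (λ.0))
  step 6: λ.0 (λ.0) (λ.λ.0) (λ.0)

Answer: normal form = λ.0 (λ.0) (λ.λ.0) (λ.0)  (in 6 steps)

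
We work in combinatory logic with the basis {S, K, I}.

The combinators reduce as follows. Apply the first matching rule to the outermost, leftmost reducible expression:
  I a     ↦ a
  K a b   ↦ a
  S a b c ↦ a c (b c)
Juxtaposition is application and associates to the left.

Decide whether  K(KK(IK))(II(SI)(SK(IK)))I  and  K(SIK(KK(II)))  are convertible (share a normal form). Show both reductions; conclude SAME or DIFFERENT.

Answer: DIFFERENT — A ⇓ KI, B ⇓ K(K(KK))

Derivation:
Term A:
  start: K(KK(IK))(II(SI)(SK(IK)))I
  →1  KK(IK)I
  →2  KI

Term B:
  start: K(SIK(KK(II)))
  →1  K(I(KK(II))(K(KK(II))))
  →2  K(KK(II)(K(KK(II))))
  →3  K(K(K(KK(II))))
  →4  K(K(KK))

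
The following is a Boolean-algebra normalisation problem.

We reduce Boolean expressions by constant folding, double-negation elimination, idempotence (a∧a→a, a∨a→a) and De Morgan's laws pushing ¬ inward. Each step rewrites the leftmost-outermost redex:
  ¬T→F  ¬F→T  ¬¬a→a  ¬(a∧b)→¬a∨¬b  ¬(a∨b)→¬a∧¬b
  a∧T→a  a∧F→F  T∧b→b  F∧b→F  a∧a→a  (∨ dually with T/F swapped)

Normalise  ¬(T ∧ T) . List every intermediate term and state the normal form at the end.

Answer: normal form = F  (in 3 steps)

Working:
  start: ¬(T ∧ T)
  →1  ¬T ∨ ¬T
  →2  ¬T
  →3  F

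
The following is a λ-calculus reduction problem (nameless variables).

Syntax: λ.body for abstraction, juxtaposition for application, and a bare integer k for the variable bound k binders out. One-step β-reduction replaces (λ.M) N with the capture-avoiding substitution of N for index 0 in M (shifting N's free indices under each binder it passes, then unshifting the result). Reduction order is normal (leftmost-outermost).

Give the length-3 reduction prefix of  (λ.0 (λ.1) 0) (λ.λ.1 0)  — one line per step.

  start: (λ.0 (λ.1) 0) (λ.λ.1 0)
  →1  (λ.λ.1 0) (λ.λ.λ.1 0) (λ.λ.1 0)
  →2  (λ.(λ.λ.λ.1 0) 0) (λ.λ.1 0)
  →3  (λ.λ.λ.1 0) (λ.λ.1 0)

Answer: after 3 steps: (λ.λ.λ.1 0) (λ.λ.1 0)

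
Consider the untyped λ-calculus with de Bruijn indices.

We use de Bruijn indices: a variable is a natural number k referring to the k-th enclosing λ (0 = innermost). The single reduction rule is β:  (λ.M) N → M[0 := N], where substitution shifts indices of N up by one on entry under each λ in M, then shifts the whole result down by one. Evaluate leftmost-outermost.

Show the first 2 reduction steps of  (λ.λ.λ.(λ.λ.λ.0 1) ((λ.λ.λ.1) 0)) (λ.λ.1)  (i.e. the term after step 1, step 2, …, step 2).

  start: (λ.λ.λ.(λ.λ.λ.0 1) ((λ.λ.λ.1) 0)) (λ.λ.1)
  step 1: λ.λ.(λ.λ.λ.0 1) ((λ.λ.λ.1) 0)
  step 2: λ.λ.λ.λ.0 1

Answer: after 2 steps: λ.λ.λ.λ.0 1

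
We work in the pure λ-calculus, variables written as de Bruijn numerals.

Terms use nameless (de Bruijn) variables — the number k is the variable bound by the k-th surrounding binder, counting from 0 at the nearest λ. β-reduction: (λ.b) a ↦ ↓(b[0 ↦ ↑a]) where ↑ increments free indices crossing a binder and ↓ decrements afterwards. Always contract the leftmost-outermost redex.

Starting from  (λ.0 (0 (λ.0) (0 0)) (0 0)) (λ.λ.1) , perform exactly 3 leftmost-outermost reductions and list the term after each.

  start: (λ.0 (0 (λ.0) (0 0)) (0 0)) (λ.λ.1)
  →1  (λ.λ.1) ((λ.λ.1) (λ.0) ((λ.λ.1) (λ.λ.1))) ((λ.λ.1) (λ.λ.1))
  →2  (λ.(λ.λ.1) (λ.0) ((λ.λ.1) (λ.λ.1))) ((λ.λ.1) (λ.λ.1))
  →3  (λ.λ.1) (λ.0) ((λ.λ.1) (λ.λ.1))

Answer: after 3 steps: (λ.λ.1) (λ.0) ((λ.λ.1) (λ.λ.1))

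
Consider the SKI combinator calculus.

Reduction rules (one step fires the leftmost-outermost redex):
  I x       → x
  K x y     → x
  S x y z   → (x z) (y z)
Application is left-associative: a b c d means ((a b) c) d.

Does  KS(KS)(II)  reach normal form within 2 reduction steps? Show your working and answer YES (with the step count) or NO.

Answer: YES — reaches normal form SI in 2 ≤ 2 steps

Derivation:
  start: KS(KS)(II)
  step 1: S(II)
  step 2: SI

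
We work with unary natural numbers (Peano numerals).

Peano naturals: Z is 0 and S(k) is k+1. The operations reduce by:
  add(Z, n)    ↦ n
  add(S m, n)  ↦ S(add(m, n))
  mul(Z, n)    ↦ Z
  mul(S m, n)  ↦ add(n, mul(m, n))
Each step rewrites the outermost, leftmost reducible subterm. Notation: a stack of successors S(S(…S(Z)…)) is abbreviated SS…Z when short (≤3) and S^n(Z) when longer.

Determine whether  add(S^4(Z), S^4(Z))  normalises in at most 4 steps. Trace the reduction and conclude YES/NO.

  start: add(S^4(Z), S^4(Z))
  step 1: S(add(SSSZ, S^4(Z)))
  step 2: S(S(add(SSZ, S^4(Z))))
  step 3: S(S(S(add(SZ, S^4(Z)))))
  step 4: S(S(S(S(add(Z, S^4(Z))))))

Answer: NO — after 4 steps the term is S(S(S(S(add(Z, S^4(Z)))))), not yet normal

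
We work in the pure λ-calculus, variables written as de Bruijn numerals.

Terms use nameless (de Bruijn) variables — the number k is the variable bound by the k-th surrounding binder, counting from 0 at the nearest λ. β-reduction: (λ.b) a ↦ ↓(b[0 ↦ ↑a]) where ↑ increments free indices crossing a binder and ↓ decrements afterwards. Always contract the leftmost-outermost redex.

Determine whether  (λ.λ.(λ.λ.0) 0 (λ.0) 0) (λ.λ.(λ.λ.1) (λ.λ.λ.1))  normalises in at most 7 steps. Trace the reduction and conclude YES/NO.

Answer: YES — reaches normal form λ.0 in 4 ≤ 7 steps

Reduction:
  start: (λ.λ.(λ.λ.0) 0 (λ.0) 0) (λ.λ.(λ.λ.1) (λ.λ.λ.1))
  →1  λ.(λ.λ.0) 0 (λ.0) 0
  →2  λ.(λ.0) (λ.0) 0
  →3  λ.(λ.0) 0
  →4  λ.0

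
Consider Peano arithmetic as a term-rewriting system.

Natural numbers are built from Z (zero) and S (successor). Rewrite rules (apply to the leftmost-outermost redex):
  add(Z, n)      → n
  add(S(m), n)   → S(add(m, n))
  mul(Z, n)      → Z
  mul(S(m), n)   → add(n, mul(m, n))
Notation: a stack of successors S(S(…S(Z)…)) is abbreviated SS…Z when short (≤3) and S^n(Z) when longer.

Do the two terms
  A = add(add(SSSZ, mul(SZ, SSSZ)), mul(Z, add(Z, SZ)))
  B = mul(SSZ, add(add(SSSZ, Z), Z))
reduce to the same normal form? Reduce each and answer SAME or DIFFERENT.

Term A:
  start: add(add(SSSZ, mul(SZ, SSSZ)), mul(Z, add(Z, SZ)))
  step 1: add(S(add(SSZ, mul(SZ, SSSZ))), mul(Z, add(Z, SZ)))
  step 2: S(add(add(SSZ, mul(SZ, SSSZ)), mul(Z, add(Z, SZ))))
  step 3: S(add(S(add(SZ, mul(SZ, SSSZ))), mul(Z, add(Z, SZ))))
  step 4: S(S(add(add(SZ, mul(SZ, SSSZ)), mul(Z, add(Z, SZ)))))
  step 5: S(S(add(S(add(Z, mul(SZ, SSSZ))), mul(Z, add(Z, SZ)))))
  step 6: S(S(S(add(add(Z, mul(SZ, SSSZ)), mul(Z, add(Z, SZ))))))
  step 7: S(S(S(add(mul(SZ, SSSZ), mul(Z, add(Z, SZ))))))
  step 8: S(S(S(add(add(SSSZ, mul(Z, SSSZ)), mul(Z, add(Z, SZ))))))
  step 9: S(S(S(add(S(add(SSZ, mul(Z, SSSZ))), mul(Z, add(Z, SZ))))))
  step 10: S(S(S(S(add(add(SSZ, mul(Z, SSSZ)), mul(Z, add(Z, SZ)))))))
  step 11: S(S(S(S(add(S(add(SZ, mul(Z, SSSZ))), mul(Z, add(Z, SZ)))))))
  step 12: S(S(S(S(S(add(add(SZ, mul(Z, SSSZ)), mul(Z, add(Z, SZ))))))))
  step 13: S(S(S(S(S(add(S(add(Z, mul(Z, SSSZ))), mul(Z, add(Z, SZ))))))))
  step 14: S(S(S(S(S(S(add(add(Z, mul(Z, SSSZ)), mul(Z, add(Z, SZ)))))))))
  step 15: S(S(S(S(S(S(add(mul(Z, SSSZ), mul(Z, add(Z, SZ)))))))))
  step 16: S(S(S(S(S(S(add(Z, mul(Z, add(Z, SZ)))))))))
  step 17: S(S(S(S(S(S(mul(Z, add(Z, SZ))))))))
  step 18: S^6(Z)

Term B:
  start: mul(SSZ, add(add(SSSZ, Z), Z))
  step 1: add(add(add(SSSZ, Z), Z), mul(SZ, add(add(SSSZ, Z), Z)))
  step 2: add(add(S(add(SSZ, Z)), Z), mul(SZ, add(add(SSSZ, Z), Z)))
  step 3: add(S(add(add(SSZ, Z), Z)), mul(SZ, add(add(SSSZ, Z), Z)))
  step 4: S(add(add(add(SSZ, Z), Z), mul(SZ, add(add(SSSZ, Z), Z))))
  step 5: S(add(add(S(add(SZ, Z)), Z), mul(SZ, add(add(SSSZ, Z), Z))))
  step 6: S(add(S(add(add(SZ, Z), Z)), mul(SZ, add(add(SSSZ, Z), Z))))
  step 7: S(S(add(add(add(SZ, Z), Z), mul(SZ, add(add(SSSZ, Z), Z)))))
  step 8: S(S(add(add(S(add(Z, Z)), Z), mul(SZ, add(add(SSSZ, Z), Z)))))
  step 9: S(S(add(S(add(add(Z, Z), Z)), mul(SZ, add(add(SSSZ, Z), Z)))))
  step 10: S(S(S(add(add(add(Z, Z), Z), mul(SZ, add(add(SSSZ, Z), Z))))))
  step 11: S(S(S(add(add(Z, Z), mul(SZ, add(add(SSSZ, Z), Z))))))
  step 12: S(S(S(add(Z, mul(SZ, add(add(SSSZ, Z), Z))))))
  step 13: S(S(S(mul(SZ, add(add(SSSZ, Z), Z)))))
  step 14: S(S(S(add(add(add(SSSZ, Z), Z), mul(Z, add(add(SSSZ, Z), Z))))))
  step 15: S(S(S(add(add(S(add(SSZ, Z)), Z), mul(Z, add(add(SSSZ, Z), Z))))))
  step 16: S(S(S(add(S(add(add(SSZ, Z), Z)), mul(Z, add(add(SSSZ, Z), Z))))))
  step 17: S(S(S(S(add(add(add(SSZ, Z), Z), mul(Z, add(add(SSSZ, Z), Z)))))))
  step 18: S(S(S(S(add(add(S(add(SZ, Z)), Z), mul(Z, add(add(SSSZ, Z), Z)))))))
  step 19: S(S(S(S(add(S(add(add(SZ, Z), Z)), mul(Z, add(add(SSSZ, Z), Z)))))))
  step 20: S(S(S(S(S(add(add(add(SZ, Z), Z), mul(Z, add(add(SSSZ, Z), Z))))))))
  step 21: S(S(S(S(S(add(add(S(add(Z, Z)), Z), mul(Z, add(add(SSSZ, Z), Z))))))))
  step 22: S(S(S(S(S(add(S(add(add(Z, Z), Z)), mul(Z, add(add(SSSZ, Z), Z))))))))
  step 23: S(S(S(S(S(S(add(add(add(Z, Z), Z), mul(Z, add(add(SSSZ, Z), Z)))))))))
  step 24: S(S(S(S(S(S(add(add(Z, Z), mul(Z, add(add(SSSZ, Z), Z)))))))))
  step 25: S(S(S(S(S(S(add(Z, mul(Z, add(add(SSSZ, Z), Z)))))))))
  step 26: S(S(S(S(S(S(mul(Z, add(add(SSSZ, Z), Z))))))))
  step 27: S^6(Z)

Answer: SAME — A ⇓ S^6(Z), B ⇓ S^6(Z)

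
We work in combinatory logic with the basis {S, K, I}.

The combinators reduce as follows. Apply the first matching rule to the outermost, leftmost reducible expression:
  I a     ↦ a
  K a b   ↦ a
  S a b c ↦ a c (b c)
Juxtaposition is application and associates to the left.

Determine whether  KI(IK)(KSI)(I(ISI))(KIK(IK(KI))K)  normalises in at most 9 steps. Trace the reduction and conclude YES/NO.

Answer: YES — reaches normal form S(SI)(KI) in 9 ≤ 9 steps

Working:
  start: KI(IK)(KSI)(I(ISI))(KIK(IK(KI))K)
  [1] I(KSI)(I(ISI))(KIK(IK(KI))K)
  [2] KSI(I(ISI))(KIK(IK(KI))K)
  [3] S(I(ISI))(KIK(IK(KI))K)
  [4] S(ISI)(KIK(IK(KI))K)
  [5] S(SI)(KIK(IK(KI))K)
  [6] S(SI)(I(IK(KI))K)
  [7] S(SI)(IK(KI)K)
  [8] S(SI)(K(KI)K)
  [9] S(SI)(KI)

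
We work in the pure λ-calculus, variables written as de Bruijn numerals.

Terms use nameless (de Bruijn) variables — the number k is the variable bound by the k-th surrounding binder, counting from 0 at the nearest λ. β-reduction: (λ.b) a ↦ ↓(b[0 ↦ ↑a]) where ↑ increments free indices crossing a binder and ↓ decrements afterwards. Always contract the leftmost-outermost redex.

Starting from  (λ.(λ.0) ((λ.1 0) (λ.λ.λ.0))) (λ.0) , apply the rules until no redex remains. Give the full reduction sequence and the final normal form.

  start: (λ.(λ.0) ((λ.1 0) (λ.λ.λ.0))) (λ.0)
  →1  (λ.0) ((λ.(λ.0) 0) (λ.λ.λ.0))
  →2  (λ.(λ.0) 0) (λ.λ.λ.0)
  →3  (λ.0) (λ.λ.λ.0)
  →4  λ.λ.λ.0

Answer: normal form = λ.λ.λ.0  (in 4 steps)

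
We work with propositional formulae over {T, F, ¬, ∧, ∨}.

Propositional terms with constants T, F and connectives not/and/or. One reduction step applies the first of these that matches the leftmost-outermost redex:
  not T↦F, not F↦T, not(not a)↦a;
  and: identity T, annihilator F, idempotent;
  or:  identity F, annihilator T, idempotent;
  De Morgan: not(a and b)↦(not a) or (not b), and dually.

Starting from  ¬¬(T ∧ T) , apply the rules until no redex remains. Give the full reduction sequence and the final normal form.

  start: ¬¬(T ∧ T)
  step 1: T ∧ T
  step 2: T

Answer: normal form = T  (in 2 steps)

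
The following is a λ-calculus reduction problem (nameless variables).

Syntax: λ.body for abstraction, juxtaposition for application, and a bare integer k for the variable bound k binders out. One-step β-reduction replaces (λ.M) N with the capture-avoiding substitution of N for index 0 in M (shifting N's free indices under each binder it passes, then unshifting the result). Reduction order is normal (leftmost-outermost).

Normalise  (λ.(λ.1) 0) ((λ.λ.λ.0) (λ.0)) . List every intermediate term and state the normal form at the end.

Answer: normal form = λ.λ.0  (in 3 steps)

Reduction:
  start: (λ.(λ.1) 0) ((λ.λ.λ.0) (λ.0))
  step 1: (λ.(λ.λ.λ.0) (λ.0)) ((λ.λ.λ.0) (λ.0))
  step 2: (λ.λ.λ.0) (λ.0)
  step 3: λ.λ.0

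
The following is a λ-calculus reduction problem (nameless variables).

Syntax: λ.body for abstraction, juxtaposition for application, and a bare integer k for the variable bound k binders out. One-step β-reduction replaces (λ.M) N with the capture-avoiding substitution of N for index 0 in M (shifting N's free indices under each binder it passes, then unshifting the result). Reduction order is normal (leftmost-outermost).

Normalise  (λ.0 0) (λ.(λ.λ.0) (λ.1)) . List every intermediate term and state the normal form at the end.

  start: (λ.0 0) (λ.(λ.λ.0) (λ.1))
  step 1: (λ.(λ.λ.0) (λ.1)) (λ.(λ.λ.0) (λ.1))
  step 2: (λ.λ.0) (λ.λ.(λ.λ.0) (λ.1))
  step 3: λ.0

Answer: normal form = λ.0  (in 3 steps)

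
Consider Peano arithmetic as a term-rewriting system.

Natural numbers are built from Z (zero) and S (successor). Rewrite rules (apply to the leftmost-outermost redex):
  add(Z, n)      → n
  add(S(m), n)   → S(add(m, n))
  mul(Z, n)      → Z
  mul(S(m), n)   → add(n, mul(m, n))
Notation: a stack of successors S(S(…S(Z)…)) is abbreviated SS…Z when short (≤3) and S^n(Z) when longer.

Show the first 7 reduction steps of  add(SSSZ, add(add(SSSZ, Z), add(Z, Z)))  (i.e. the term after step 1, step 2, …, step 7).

  start: add(SSSZ, add(add(SSSZ, Z), add(Z, Z)))
  [1] S(add(SSZ, add(add(SSSZ, Z), add(Z, Z))))
  [2] S(S(add(SZ, add(add(SSSZ, Z), add(Z, Z)))))
  [3] S(S(S(add(Z, add(add(SSSZ, Z), add(Z, Z))))))
  [4] S(S(S(add(add(SSSZ, Z), add(Z, Z)))))
  [5] S(S(S(add(S(add(SSZ, Z)), add(Z, Z)))))
  [6] S(S(S(S(add(add(SSZ, Z), add(Z, Z))))))
  [7] S(S(S(S(add(S(add(SZ, Z)), add(Z, Z))))))

Answer: after 7 steps: S(S(S(S(add(S(add(SZ, Z)), add(Z, Z))))))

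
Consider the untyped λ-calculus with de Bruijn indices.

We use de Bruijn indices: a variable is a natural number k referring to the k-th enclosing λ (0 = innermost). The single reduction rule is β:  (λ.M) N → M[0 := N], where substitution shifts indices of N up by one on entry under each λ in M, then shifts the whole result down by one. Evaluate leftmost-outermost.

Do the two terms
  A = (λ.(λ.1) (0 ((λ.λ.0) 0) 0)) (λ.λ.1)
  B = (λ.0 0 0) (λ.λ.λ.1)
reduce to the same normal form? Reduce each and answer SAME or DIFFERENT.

Answer: DIFFERENT — A ⇓ λ.λ.1, B ⇓ λ.λ.λ.λ.1

Reduction:
Term A:
  start: (λ.(λ.1) (0 ((λ.λ.0) 0) 0)) (λ.λ.1)
  step 1: (λ.λ.λ.1) ((λ.λ.1) ((λ.λ.0) (λ.λ.1)) (λ.λ.1))
  step 2: λ.λ.1

Term B:
  start: (λ.0 0 0) (λ.λ.λ.1)
  step 1: (λ.λ.λ.1) (λ.λ.λ.1) (λ.λ.λ.1)
  step 2: (λ.λ.1) (λ.λ.λ.1)
  step 3: λ.λ.λ.λ.1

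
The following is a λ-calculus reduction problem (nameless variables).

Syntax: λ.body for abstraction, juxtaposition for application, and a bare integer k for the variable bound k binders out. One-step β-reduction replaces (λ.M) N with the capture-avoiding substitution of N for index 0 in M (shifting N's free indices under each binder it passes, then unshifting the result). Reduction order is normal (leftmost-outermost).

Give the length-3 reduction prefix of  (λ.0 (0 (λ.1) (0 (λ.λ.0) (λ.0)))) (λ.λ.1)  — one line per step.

  start: (λ.0 (0 (λ.1) (0 (λ.λ.0) (λ.0)))) (λ.λ.1)
  [1] (λ.λ.1) ((λ.λ.1) (λ.λ.λ.1) ((λ.λ.1) (λ.λ.0) (λ.0)))
  [2] λ.(λ.λ.1) (λ.λ.λ.1) ((λ.λ.1) (λ.λ.0) (λ.0))
  [3] λ.(λ.λ.λ.λ.1) ((λ.λ.1) (λ.λ.0) (λ.0))

Answer: after 3 steps: λ.(λ.λ.λ.λ.1) ((λ.λ.1) (λ.λ.0) (λ.0))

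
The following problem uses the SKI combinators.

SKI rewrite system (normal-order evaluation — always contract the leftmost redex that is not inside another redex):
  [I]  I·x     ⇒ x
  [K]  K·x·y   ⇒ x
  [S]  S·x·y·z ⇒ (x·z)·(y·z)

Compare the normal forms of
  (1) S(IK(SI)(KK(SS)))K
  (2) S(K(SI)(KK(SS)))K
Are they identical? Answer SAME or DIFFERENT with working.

Term A:
  start: S(IK(SI)(KK(SS)))K
  step 1: S(K(SI)(KK(SS)))K
  step 2: S(SI)K

Term B:
  start: S(K(SI)(KK(SS)))K
  step 1: S(SI)K

Answer: SAME — A ⇓ S(SI)K, B ⇓ S(SI)K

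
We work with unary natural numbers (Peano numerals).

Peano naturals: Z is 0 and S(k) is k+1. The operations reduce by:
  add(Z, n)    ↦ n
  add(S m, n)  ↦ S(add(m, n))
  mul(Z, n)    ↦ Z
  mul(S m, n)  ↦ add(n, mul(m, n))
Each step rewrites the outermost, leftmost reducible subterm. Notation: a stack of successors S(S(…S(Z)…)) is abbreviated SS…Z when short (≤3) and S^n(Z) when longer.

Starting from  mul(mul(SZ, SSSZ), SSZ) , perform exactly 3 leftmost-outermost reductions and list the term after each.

Answer: after 3 steps: add(SSZ, mul(add(SSZ, mul(Z, SSSZ)), SSZ))

Derivation:
  start: mul(mul(SZ, SSSZ), SSZ)
  →1  mul(add(SSSZ, mul(Z, SSSZ)), SSZ)
  →2  mul(S(add(SSZ, mul(Z, SSSZ))), SSZ)
  →3  add(SSZ, mul(add(SSZ, mul(Z, SSSZ)), SSZ))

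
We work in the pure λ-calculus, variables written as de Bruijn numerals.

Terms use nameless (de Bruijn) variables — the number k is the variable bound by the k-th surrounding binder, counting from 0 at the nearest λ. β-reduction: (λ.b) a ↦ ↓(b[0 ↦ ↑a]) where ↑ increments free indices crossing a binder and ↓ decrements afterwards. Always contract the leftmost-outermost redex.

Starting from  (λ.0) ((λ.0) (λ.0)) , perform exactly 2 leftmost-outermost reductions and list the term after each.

Answer: after 2 steps: λ.0

Reduction:
  start: (λ.0) ((λ.0) (λ.0))
  →1  (λ.0) (λ.0)
  →2  λ.0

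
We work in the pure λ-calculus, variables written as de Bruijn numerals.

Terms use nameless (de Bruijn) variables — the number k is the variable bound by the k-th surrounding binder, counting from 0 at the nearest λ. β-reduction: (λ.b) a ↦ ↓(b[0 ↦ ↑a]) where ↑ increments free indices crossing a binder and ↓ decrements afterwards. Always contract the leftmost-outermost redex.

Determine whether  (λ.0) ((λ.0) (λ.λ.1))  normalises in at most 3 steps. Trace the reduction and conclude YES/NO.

Answer: YES — reaches normal form λ.λ.1 in 2 ≤ 3 steps

Working:
  start: (λ.0) ((λ.0) (λ.λ.1))
  step 1: (λ.0) (λ.λ.1)
  step 2: λ.λ.1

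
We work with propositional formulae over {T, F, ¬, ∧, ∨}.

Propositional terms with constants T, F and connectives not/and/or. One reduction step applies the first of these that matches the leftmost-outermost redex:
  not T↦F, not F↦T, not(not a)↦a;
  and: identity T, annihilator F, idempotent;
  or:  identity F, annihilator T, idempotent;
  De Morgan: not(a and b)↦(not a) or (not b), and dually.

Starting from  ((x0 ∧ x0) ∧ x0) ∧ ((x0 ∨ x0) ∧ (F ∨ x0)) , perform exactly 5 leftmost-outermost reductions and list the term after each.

  start: ((x0 ∧ x0) ∧ x0) ∧ ((x0 ∨ x0) ∧ (F ∨ x0))
  →1  (x0 ∧ x0) ∧ ((x0 ∨ x0) ∧ (F ∨ x0))
  →2  x0 ∧ ((x0 ∨ x0) ∧ (F ∨ x0))
  →3  x0 ∧ (x0 ∧ (F ∨ x0))
  →4  x0 ∧ (x0 ∧ x0)
  →5  x0 ∧ x0

Answer: after 5 steps: x0 ∧ x0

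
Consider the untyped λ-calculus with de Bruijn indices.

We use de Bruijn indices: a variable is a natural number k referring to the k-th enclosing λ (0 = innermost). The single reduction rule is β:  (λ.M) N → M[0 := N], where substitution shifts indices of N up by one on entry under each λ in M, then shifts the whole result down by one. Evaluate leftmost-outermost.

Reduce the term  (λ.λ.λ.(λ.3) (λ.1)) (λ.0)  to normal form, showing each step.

  start: (λ.λ.λ.(λ.3) (λ.1)) (λ.0)
  step 1: λ.λ.(λ.λ.0) (λ.1)
  step 2: λ.λ.λ.0

Answer: normal form = λ.λ.λ.0  (in 2 steps)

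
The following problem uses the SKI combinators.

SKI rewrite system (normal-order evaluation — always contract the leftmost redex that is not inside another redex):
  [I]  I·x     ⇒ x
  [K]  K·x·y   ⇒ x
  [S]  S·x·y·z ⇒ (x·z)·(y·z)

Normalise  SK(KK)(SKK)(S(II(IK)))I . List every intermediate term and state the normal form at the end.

Answer: normal form = SKI  (in 7 steps)

Reduction:
  start: SK(KK)(SKK)(S(II(IK)))I
  step 1: K(SKK)(KK(SKK))(S(II(IK)))I
  step 2: SKK(S(II(IK)))I
  step 3: K(S(II(IK)))(K(S(II(IK))))I
  step 4: S(II(IK))I
  step 5: S(I(IK))I
  step 6: S(IK)I
  step 7: SKI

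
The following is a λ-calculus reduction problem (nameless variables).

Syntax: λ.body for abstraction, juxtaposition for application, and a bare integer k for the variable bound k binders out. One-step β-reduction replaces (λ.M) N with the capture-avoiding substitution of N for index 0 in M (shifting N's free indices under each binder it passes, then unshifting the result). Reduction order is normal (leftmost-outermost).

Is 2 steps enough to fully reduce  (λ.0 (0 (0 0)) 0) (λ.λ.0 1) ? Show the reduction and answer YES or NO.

  start: (λ.0 (0 (0 0)) 0) (λ.λ.0 1)
  →1  (λ.λ.0 1) ((λ.λ.0 1) ((λ.λ.0 1) (λ.λ.0 1))) (λ.λ.0 1)
  →2  (λ.0 ((λ.λ.0 1) ((λ.λ.0 1) (λ.λ.0 1)))) (λ.λ.0 1)

Answer: NO — after 2 steps the term is (λ.0 ((λ.λ.0 1) ((λ.λ.0 1) (λ.λ.0 1)))) (λ.λ.0 1), not yet normal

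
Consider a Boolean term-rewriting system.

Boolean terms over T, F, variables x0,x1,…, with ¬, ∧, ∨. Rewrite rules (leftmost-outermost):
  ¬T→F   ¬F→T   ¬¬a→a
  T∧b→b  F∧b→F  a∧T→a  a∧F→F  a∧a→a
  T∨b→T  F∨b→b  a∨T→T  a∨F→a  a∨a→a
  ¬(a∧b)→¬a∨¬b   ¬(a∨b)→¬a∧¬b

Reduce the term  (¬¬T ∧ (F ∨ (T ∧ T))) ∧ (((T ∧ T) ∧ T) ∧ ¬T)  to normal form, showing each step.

  start: (¬¬T ∧ (F ∨ (T ∧ T))) ∧ (((T ∧ T) ∧ T) ∧ ¬T)
  →1  (T ∧ (F ∨ (T ∧ T))) ∧ (((T ∧ T) ∧ T) ∧ ¬T)
  →2  (F ∨ (T ∧ T)) ∧ (((T ∧ T) ∧ T) ∧ ¬T)
  →3  (T ∧ T) ∧ (((T ∧ T) ∧ T) ∧ ¬T)
  →4  T ∧ (((T ∧ T) ∧ T) ∧ ¬T)
  →5  ((T ∧ T) ∧ T) ∧ ¬T
  →6  (T ∧ T) ∧ ¬T
  →7  T ∧ ¬T
  →8  ¬T
  →9  F

Answer: normal form = F  (in 9 steps)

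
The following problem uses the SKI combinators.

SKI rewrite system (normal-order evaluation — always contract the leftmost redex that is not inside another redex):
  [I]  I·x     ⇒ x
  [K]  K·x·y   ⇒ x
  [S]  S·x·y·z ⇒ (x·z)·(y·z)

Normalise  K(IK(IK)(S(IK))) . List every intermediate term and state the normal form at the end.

Answer: normal form = KK  (in 3 steps)

Working:
  start: K(IK(IK)(S(IK)))
  step 1: K(K(IK)(S(IK)))
  step 2: K(IK)
  step 3: KK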